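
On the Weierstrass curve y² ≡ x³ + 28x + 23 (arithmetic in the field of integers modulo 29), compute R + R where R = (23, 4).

tangent at (23, 4): λ = (3·23² + 28)/(2·4) ≡ 20/8. 8⁻¹ ≡ 11 (mod 29) since 8·11 = 88 ≡ 1, so λ ≡ 20·11 ≡ 17.
  x = λ² - 23 - 23 = 289 - 46 ≡ 11; y = λ·(23 - 11) - 4 ≡ 26. → (11, 26)

(11, 26)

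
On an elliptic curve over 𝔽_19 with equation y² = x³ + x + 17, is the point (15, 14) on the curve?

yes

y² = 14² ≡ 6; x³ + 1x + 17 = 3407 ≡ 6 (mod 19). 6 = 6.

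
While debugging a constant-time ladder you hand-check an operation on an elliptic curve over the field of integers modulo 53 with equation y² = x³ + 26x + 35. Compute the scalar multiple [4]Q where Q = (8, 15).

Repeated addition: build up to 4Q.
2Q: tangent at (8, 15): λ = (3·8² + 26)/(2·15) ≡ 6/30. 30⁻¹ ≡ 23 (mod 53), so λ ≡ 6·23 ≡ 32.
  x = λ² - 8 - 8 = 1024 - 16 ≡ 1; y = λ·(8 - 1) - 15 ≡ 50. → (1, 50)
3Q: (1, 50) + (8, 15). λ = (15 - 50)/(8 - 1) ≡ 18/7 mod 53. 7⁻¹ ≡ 38 (mod 53) since 7·38 = 266 ≡ 1, so λ ≡ 48.
  x = λ² - 1 - 8 = 2304 - 9 ≡ 16; y = λ·(1 - 16) - 50 ≡ 25. → (16, 25)
4Q: (16, 25) + (8, 15). λ = (15 - 25)/(8 - 16) ≡ 43/45 mod 53. 45⁻¹ ≡ 33 (mod 53) since 45·33 = 1485 ≡ 1, so λ ≡ 41.
  x = λ² - 16 - 8 = 1681 - 24 ≡ 14; y = λ·(16 - 14) - 25 ≡ 4. → (14, 4)

(14, 4)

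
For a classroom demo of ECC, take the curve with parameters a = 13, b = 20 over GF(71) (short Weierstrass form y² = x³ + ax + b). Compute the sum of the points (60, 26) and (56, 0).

(60, 26) + (56, 0). λ = (0 - 26)/(56 - 60) ≡ 45/67 mod 71. 67⁻¹ ≡ 53 (mod 71), so λ ≡ 42.
  x = λ² - 60 - 56 = 1764 - 116 ≡ 15; y = λ·(60 - 15) - 26 ≡ 18. → (15, 18)

(15, 18)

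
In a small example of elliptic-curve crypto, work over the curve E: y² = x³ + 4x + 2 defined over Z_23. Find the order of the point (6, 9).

7

2P: tangent at (6, 9): λ = (3·6² + 4)/(2·9) ≡ 20/18. 18⁻¹ ≡ 9 (mod 23), so λ ≡ 20·9 ≡ 19.
  x = λ² - 6 - 6 = 361 - 12 ≡ 4; y = λ·(6 - 4) - 9 ≡ 6. → (4, 6)
3P: (4, 6) + (6, 9). λ = (9 - 6)/(6 - 4) ≡ 3/2 mod 23. 2⁻¹ ≡ 12 (mod 23) since 2·12 = 24 ≡ 1, so λ ≡ 13.
  x = λ² - 4 - 6 = 169 - 10 ≡ 21; y = λ·(4 - 21) - 6 ≡ 3. → (21, 3)
4P: (21, 3) + (6, 9). λ = (9 - 3)/(6 - 21) ≡ 6/8 mod 23. 8⁻¹ ≡ 3 (mod 23), so λ ≡ 18.
  x = λ² - 21 - 6 = 324 - 27 ≡ 21; y = λ·(21 - 21) - 3 ≡ 20. → (21, 20)
5P: (21, 20) + (6, 9). λ = (9 - 20)/(6 - 21) ≡ 12/8 mod 23. 8⁻¹ ≡ 3 (mod 23), so λ ≡ 13.
  x = λ² - 21 - 6 = 169 - 27 ≡ 4; y = λ·(21 - 4) - 20 ≡ 17. → (4, 17)
6P: (4, 17) + (6, 9). λ = (9 - 17)/(6 - 4) ≡ 15/2 mod 23. 2⁻¹ ≡ 12 (mod 23), so λ ≡ 19.
  x = λ² - 4 - 6 = 361 - 10 ≡ 6; y = λ·(4 - 6) - 17 ≡ 14. → (6, 14)
7P: (6, 14) + (6, 9): same x and y₁ ≡ -y₂, so the sum is ∞.
7P = ∞, so the order is 7.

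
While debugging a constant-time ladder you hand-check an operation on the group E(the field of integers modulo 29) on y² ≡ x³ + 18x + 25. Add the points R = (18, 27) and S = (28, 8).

(18, 27) + (28, 8). λ = (8 - 27)/(28 - 18) ≡ 10/10 mod 29. 10⁻¹ ≡ 3 (mod 29) since 10·3 = 30 ≡ 1, so λ ≡ 1.
  x = λ² - 18 - 28 = 1 - 46 ≡ 13; y = λ·(18 - 13) - 27 ≡ 7. → (13, 7)

(13, 7)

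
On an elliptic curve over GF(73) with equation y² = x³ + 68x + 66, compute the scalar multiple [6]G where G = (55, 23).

O

Double-and-add on 6 = (110)₂. Start with G = (55, 23) for the leading 1-bit.
double: tangent at (55, 23): λ = (3·55² + 68)/(2·23) ≡ 18/46. 46⁻¹ ≡ 27 (mod 73) since 46·27 = 1242 ≡ 1, so λ ≡ 18·27 ≡ 48.
  x = λ² - 55 - 55 = 2304 - 110 ≡ 4; y = λ·(55 - 4) - 23 ≡ 16. → (4, 16)
add G: (4, 16) + (55, 23). λ = (23 - 16)/(55 - 4) ≡ 7/51 mod 73. 51⁻¹ ≡ 63 (mod 73), so λ ≡ 3.
  x = λ² - 4 - 55 = 9 - 59 ≡ 23; y = λ·(4 - 23) - 16 ≡ 0. → (23, 0)
double: (23, 0) + (23, 0): same x and y₁ ≡ -y₂, so the sum is ∞.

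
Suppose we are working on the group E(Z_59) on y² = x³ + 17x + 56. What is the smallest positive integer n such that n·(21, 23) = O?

2P: tangent at (21, 23): λ = (3·21² + 17)/(2·23) ≡ 42/46. 46⁻¹ ≡ 9 (mod 59), so λ ≡ 42·9 ≡ 24.
  x = λ² - 21 - 21 = 576 - 42 ≡ 3; y = λ·(21 - 3) - 23 ≡ 55. → (3, 55)
3P: (3, 55) + (21, 23). λ = (23 - 55)/(21 - 3) ≡ 27/18 mod 59. 18⁻¹ ≡ 23 (mod 59), so λ ≡ 31.
  x = λ² - 3 - 21 = 961 - 24 ≡ 52; y = λ·(3 - 52) - 55 ≡ 19. → (52, 19)
4P: (52, 19) + (21, 23). λ = (23 - 19)/(21 - 52) ≡ 4/28 mod 59. 28⁻¹ ≡ 19 (mod 59), so λ ≡ 17.
  x = λ² - 52 - 21 = 289 - 73 ≡ 39; y = λ·(52 - 39) - 19 ≡ 25. → (39, 25)
5P: (39, 25) + (21, 23). λ = (23 - 25)/(21 - 39) ≡ 57/41 mod 59. 41⁻¹ ≡ 36 (mod 59) since 41·36 = 1476 ≡ 1, so λ ≡ 46.
  x = λ² - 39 - 21 = 2116 - 60 ≡ 50; y = λ·(39 - 50) - 25 ≡ 0. → (50, 0)
6P: (50, 0) + (21, 23). λ = (23 - 0)/(21 - 50) ≡ 23/30 mod 59. 30⁻¹ ≡ 2 (mod 59), so λ ≡ 46.
  x = λ² - 50 - 21 = 2116 - 71 ≡ 39; y = λ·(50 - 39) - 0 ≡ 34. → (39, 34)
7P: (39, 34) + (21, 23). λ = (23 - 34)/(21 - 39) ≡ 48/41 mod 59. 41⁻¹ ≡ 36 (mod 59) since 41·36 = 1476 ≡ 1, so λ ≡ 17.
  x = λ² - 39 - 21 = 289 - 60 ≡ 52; y = λ·(39 - 52) - 34 ≡ 40. → (52, 40)
8P: (52, 40) + (21, 23). λ = (23 - 40)/(21 - 52) ≡ 42/28 mod 59. 28⁻¹ ≡ 19 (mod 59) since 28·19 = 532 ≡ 1, so λ ≡ 31.
  x = λ² - 52 - 21 = 961 - 73 ≡ 3; y = λ·(52 - 3) - 40 ≡ 4. → (3, 4)
9P: (3, 4) + (21, 23). λ = (23 - 4)/(21 - 3) ≡ 19/18 mod 59. 18⁻¹ ≡ 23 (mod 59) since 18·23 = 414 ≡ 1, so λ ≡ 24.
  x = λ² - 3 - 21 = 576 - 24 ≡ 21; y = λ·(3 - 21) - 4 ≡ 36. → (21, 36)
10P: (21, 36) + (21, 23): same x and y₁ ≡ -y₂, so the sum is O.
10P = O, so the order is 10.

10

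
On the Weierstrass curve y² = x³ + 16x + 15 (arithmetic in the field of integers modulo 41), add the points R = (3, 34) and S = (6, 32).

(3, 34) + (6, 32). λ = (32 - 34)/(6 - 3) ≡ 39/3 mod 41. 3⁻¹ ≡ 14 (mod 41) since 3·14 = 42 ≡ 1, so λ ≡ 13.
  x = λ² - 3 - 6 = 169 - 9 ≡ 37; y = λ·(3 - 37) - 34 ≡ 16. → (37, 16)

(37, 16)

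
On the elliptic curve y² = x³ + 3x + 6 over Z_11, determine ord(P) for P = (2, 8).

2P: tangent at (2, 8): λ = (3·2² + 3)/(2·8) ≡ 4/5. 5⁻¹ ≡ 9 (mod 11) since 5·9 = 45 ≡ 1, so λ ≡ 4·9 ≡ 3.
  x = λ² - 2 - 2 = 9 - 4 ≡ 5; y = λ·(2 - 5) - 8 ≡ 5. → (5, 5)
3P: (5, 5) + (2, 8). λ = (8 - 5)/(2 - 5) ≡ 3/8 mod 11. 8⁻¹ ≡ 7 (mod 11) since 8·7 = 56 ≡ 1, so λ ≡ 10.
  x = λ² - 5 - 2 = 100 - 7 ≡ 5; y = λ·(5 - 5) - 5 ≡ 6. → (5, 6)
4P: (5, 6) + (2, 8). λ = (8 - 6)/(2 - 5) ≡ 2/8 mod 11. 8⁻¹ ≡ 7 (mod 11), so λ ≡ 3.
  x = λ² - 5 - 2 = 9 - 7 ≡ 2; y = λ·(5 - 2) - 6 ≡ 3. → (2, 3)
5P: (2, 3) + (2, 8): same x and y₁ ≡ -y₂, so the sum is O.
5P = O, so the order is 5.

5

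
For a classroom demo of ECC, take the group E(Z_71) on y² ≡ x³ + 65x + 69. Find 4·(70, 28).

Write Q = (70, 28).
Double-and-add on 4 = (100)₂. Start with Q = (70, 28) for the leading 1-bit.
double: tangent at (70, 28): λ = (3·70² + 65)/(2·28) ≡ 68/56. 56⁻¹ ≡ 52 (mod 71) since 56·52 = 2912 ≡ 1, so λ ≡ 68·52 ≡ 57.
  x = λ² - 70 - 70 = 3249 - 140 ≡ 56; y = λ·(70 - 56) - 28 ≡ 60. → (56, 60)
double: tangent at (56, 60): λ = (3·56² + 65)/(2·60) ≡ 30/49. 49⁻¹ ≡ 29 (mod 71), so λ ≡ 30·29 ≡ 18.
  x = λ² - 56 - 56 = 324 - 112 ≡ 70; y = λ·(56 - 70) - 60 ≡ 43. → (70, 43)

(70, 43)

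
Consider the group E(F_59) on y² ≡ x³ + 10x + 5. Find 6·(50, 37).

(50, 37)

Write Q = (50, 37).
Double-and-add on 6 = (110)₂. Start with Q = (50, 37) for the leading 1-bit.
double: tangent at (50, 37): λ = (3·50² + 10)/(2·37) ≡ 17/15. 15⁻¹ ≡ 4 (mod 59) since 15·4 = 60 ≡ 1, so λ ≡ 17·4 ≡ 9.
  x = λ² - 50 - 50 = 81 - 100 ≡ 40; y = λ·(50 - 40) - 37 ≡ 53. → (40, 53)
add Q: (40, 53) + (50, 37). λ = (37 - 53)/(50 - 40) ≡ 43/10 mod 59. 10⁻¹ ≡ 6 (mod 59), so λ ≡ 22.
  x = λ² - 40 - 50 = 484 - 90 ≡ 40; y = λ·(40 - 40) - 53 ≡ 6. → (40, 6)
double: tangent at (40, 6): λ = (3·40² + 10)/(2·6) ≡ 31/12. 12⁻¹ ≡ 5 (mod 59), so λ ≡ 31·5 ≡ 37.
  x = λ² - 40 - 40 = 1369 - 80 ≡ 50; y = λ·(40 - 50) - 6 ≡ 37. → (50, 37)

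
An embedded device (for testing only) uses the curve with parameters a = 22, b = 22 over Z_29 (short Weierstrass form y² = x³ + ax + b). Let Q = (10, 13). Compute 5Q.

Double-and-add on 5 = (101)₂. Start with Q = (10, 13) for the leading 1-bit.
double: tangent at (10, 13): λ = (3·10² + 22)/(2·13) ≡ 3/26. 26⁻¹ ≡ 19 (mod 29), so λ ≡ 3·19 ≡ 28.
  x = λ² - 10 - 10 = 784 - 20 ≡ 10; y = λ·(10 - 10) - 13 ≡ 16. → (10, 16)
double: tangent at (10, 16): λ = (3·10² + 22)/(2·16) ≡ 3/3. 3⁻¹ ≡ 10 (mod 29), so λ ≡ 3·10 ≡ 1.
  x = λ² - 10 - 10 = 1 - 20 ≡ 10; y = λ·(10 - 10) - 16 ≡ 13. → (10, 13)
add Q: tangent at (10, 13): λ = (3·10² + 22)/(2·13) ≡ 3/26. 26⁻¹ ≡ 19 (mod 29), so λ ≡ 3·19 ≡ 28.
  x = λ² - 10 - 10 = 784 - 20 ≡ 10; y = λ·(10 - 10) - 13 ≡ 16. → (10, 16)

(10, 16)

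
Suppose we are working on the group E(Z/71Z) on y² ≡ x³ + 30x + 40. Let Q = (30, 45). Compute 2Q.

tangent at (30, 45): λ = (3·30² + 30)/(2·45) ≡ 32/19. 19⁻¹ ≡ 15 (mod 71) since 19·15 = 285 ≡ 1, so λ ≡ 32·15 ≡ 54.
  x = λ² - 30 - 30 = 2916 - 60 ≡ 16; y = λ·(30 - 16) - 45 ≡ 1. → (16, 1)

(16, 1)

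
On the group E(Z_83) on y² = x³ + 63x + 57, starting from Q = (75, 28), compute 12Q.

Repeated addition: build up to 12Q.
2Q: tangent at (75, 28): λ = (3·75² + 63)/(2·28) ≡ 6/56. 56⁻¹ ≡ 43 (mod 83) since 56·43 = 2408 ≡ 1, so λ ≡ 6·43 ≡ 9.
  x = λ² - 75 - 75 = 81 - 150 ≡ 14; y = λ·(75 - 14) - 28 ≡ 23. → (14, 23)
3Q: (14, 23) + (75, 28). λ = (28 - 23)/(75 - 14) ≡ 5/61 mod 83. 61⁻¹ ≡ 49 (mod 83) since 61·49 = 2989 ≡ 1, so λ ≡ 79.
  x = λ² - 14 - 75 = 6241 - 89 ≡ 10; y = λ·(14 - 10) - 23 ≡ 44. → (10, 44)
4Q: (10, 44) + (75, 28). λ = (28 - 44)/(75 - 10) ≡ 67/65 mod 83. 65⁻¹ ≡ 23 (mod 83), so λ ≡ 47.
  x = λ² - 10 - 75 = 2209 - 85 ≡ 49; y = λ·(10 - 49) - 44 ≡ 32. → (49, 32)
5Q: (49, 32) + (75, 28). λ = (28 - 32)/(75 - 49) ≡ 79/26 mod 83. 26⁻¹ ≡ 16 (mod 83), so λ ≡ 19.
  x = λ² - 49 - 75 = 361 - 124 ≡ 71; y = λ·(49 - 71) - 32 ≡ 48. → (71, 48)
6Q: (71, 48) + (75, 28). λ = (28 - 48)/(75 - 71) ≡ 63/4 mod 83. 4⁻¹ ≡ 21 (mod 83), so λ ≡ 78.
  x = λ² - 71 - 75 = 6084 - 146 ≡ 45; y = λ·(71 - 45) - 48 ≡ 71. → (45, 71)
7Q: (45, 71) + (75, 28). λ = (28 - 71)/(75 - 45) ≡ 40/30 mod 83. 30⁻¹ ≡ 36 (mod 83) since 30·36 = 1080 ≡ 1, so λ ≡ 29.
  x = λ² - 45 - 75 = 841 - 120 ≡ 57; y = λ·(45 - 57) - 71 ≡ 79. → (57, 79)
8Q: (57, 79) + (75, 28). λ = (28 - 79)/(75 - 57) ≡ 32/18 mod 83. 18⁻¹ ≡ 60 (mod 83), so λ ≡ 11.
  x = λ² - 57 - 75 = 121 - 132 ≡ 72; y = λ·(57 - 72) - 79 ≡ 5. → (72, 5)
9Q: (72, 5) + (75, 28). λ = (28 - 5)/(75 - 72) ≡ 23/3 mod 83. 3⁻¹ ≡ 28 (mod 83) since 3·28 = 84 ≡ 1, so λ ≡ 63.
  x = λ² - 72 - 75 = 3969 - 147 ≡ 4; y = λ·(72 - 4) - 5 ≡ 46. → (4, 46)
10Q: (4, 46) + (75, 28). λ = (28 - 46)/(75 - 4) ≡ 65/71 mod 83. 71⁻¹ ≡ 76 (mod 83) since 71·76 = 5396 ≡ 1, so λ ≡ 43.
  x = λ² - 4 - 75 = 1849 - 79 ≡ 27; y = λ·(4 - 27) - 46 ≡ 44. → (27, 44)
11Q: (27, 44) + (75, 28). λ = (28 - 44)/(75 - 27) ≡ 67/48 mod 83. 48⁻¹ ≡ 64 (mod 83), so λ ≡ 55.
  x = λ² - 27 - 75 = 3025 - 102 ≡ 18; y = λ·(27 - 18) - 44 ≡ 36. → (18, 36)
12Q: (18, 36) + (75, 28). λ = (28 - 36)/(75 - 18) ≡ 75/57 mod 83. 57⁻¹ ≡ 67 (mod 83), so λ ≡ 45.
  x = λ² - 18 - 75 = 2025 - 93 ≡ 23; y = λ·(18 - 23) - 36 ≡ 71. → (23, 71)

(23, 71)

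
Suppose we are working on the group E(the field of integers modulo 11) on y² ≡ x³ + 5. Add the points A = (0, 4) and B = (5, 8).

(4, 6)

(0, 4) + (5, 8). λ = (8 - 4)/(5 - 0) ≡ 4/5 mod 11. 5⁻¹ ≡ 9 (mod 11), so λ ≡ 3.
  x = λ² - 0 - 5 = 9 - 5 ≡ 4; y = λ·(0 - 4) - 4 ≡ 6. → (4, 6)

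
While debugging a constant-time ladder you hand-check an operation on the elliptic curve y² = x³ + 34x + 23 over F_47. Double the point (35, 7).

(26, 24)

tangent at (35, 7): λ = (3·35² + 34)/(2·7) ≡ 43/14. 14⁻¹ ≡ 37 (mod 47), so λ ≡ 43·37 ≡ 40.
  x = λ² - 35 - 35 = 1600 - 70 ≡ 26; y = λ·(35 - 26) - 7 ≡ 24. → (26, 24)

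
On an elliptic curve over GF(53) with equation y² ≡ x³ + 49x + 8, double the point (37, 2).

tangent at (37, 2): λ = (3·37² + 49)/(2·2) ≡ 22/4. 4⁻¹ ≡ 40 (mod 53), so λ ≡ 22·40 ≡ 32.
  x = λ² - 37 - 37 = 1024 - 74 ≡ 49; y = λ·(37 - 49) - 2 ≡ 38. → (49, 38)

(49, 38)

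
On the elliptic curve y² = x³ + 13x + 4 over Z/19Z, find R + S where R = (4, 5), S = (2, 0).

(5, 2)

(4, 5) + (2, 0). λ = (0 - 5)/(2 - 4) ≡ 14/17 mod 19. 17⁻¹ ≡ 9 (mod 19) since 17·9 = 153 ≡ 1, so λ ≡ 12.
  x = λ² - 4 - 2 = 144 - 6 ≡ 5; y = λ·(4 - 5) - 5 ≡ 2. → (5, 2)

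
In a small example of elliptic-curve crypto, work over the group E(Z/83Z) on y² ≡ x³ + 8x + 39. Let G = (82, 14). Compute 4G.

Repeated addition: build up to 4G.
2G: tangent at (82, 14): λ = (3·82² + 8)/(2·14) ≡ 11/28. 28⁻¹ ≡ 3 (mod 83), so λ ≡ 11·3 ≡ 33.
  x = λ² - 82 - 82 = 1089 - 164 ≡ 12; y = λ·(82 - 12) - 14 ≡ 55. → (12, 55)
3G: (12, 55) + (82, 14). λ = (14 - 55)/(82 - 12) ≡ 42/70 mod 83. 70⁻¹ ≡ 51 (mod 83) since 70·51 = 3570 ≡ 1, so λ ≡ 67.
  x = λ² - 12 - 82 = 4489 - 94 ≡ 79; y = λ·(12 - 79) - 55 ≡ 21. → (79, 21)
4G: (79, 21) + (82, 14). λ = (14 - 21)/(82 - 79) ≡ 76/3 mod 83. 3⁻¹ ≡ 28 (mod 83), so λ ≡ 53.
  x = λ² - 79 - 82 = 2809 - 161 ≡ 75; y = λ·(79 - 75) - 21 ≡ 25. → (75, 25)

(75, 25)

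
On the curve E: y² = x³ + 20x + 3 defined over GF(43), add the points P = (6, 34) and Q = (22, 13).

(31, 23)

(6, 34) + (22, 13). λ = (13 - 34)/(22 - 6) ≡ 22/16 mod 43. 16⁻¹ ≡ 35 (mod 43), so λ ≡ 39.
  x = λ² - 6 - 22 = 1521 - 28 ≡ 31; y = λ·(6 - 31) - 34 ≡ 23. → (31, 23)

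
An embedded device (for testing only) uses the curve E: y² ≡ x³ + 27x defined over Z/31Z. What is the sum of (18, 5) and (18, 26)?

The two points share x = 18 and their y-coordinates satisfy 5 + 26 ≡ 0 (mod 31), so they are inverses. Their sum is O.

O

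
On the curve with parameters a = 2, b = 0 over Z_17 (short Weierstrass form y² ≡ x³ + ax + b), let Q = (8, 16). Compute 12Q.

Repeated addition: build up to 12Q.
2Q: tangent at (8, 16): λ = (3·8² + 2)/(2·16) ≡ 7/15. 15⁻¹ ≡ 8 (mod 17) since 15·8 = 120 ≡ 1, so λ ≡ 7·8 ≡ 5.
  x = λ² - 8 - 8 = 25 - 16 ≡ 9; y = λ·(8 - 9) - 16 ≡ 13. → (9, 13)
3Q: (9, 13) + (8, 16). λ = (16 - 13)/(8 - 9) ≡ 3/16 mod 17. 16⁻¹ ≡ 16 (mod 17), so λ ≡ 14.
  x = λ² - 9 - 8 = 196 - 17 ≡ 9; y = λ·(9 - 9) - 13 ≡ 4. → (9, 4)
4Q: (9, 4) + (8, 16). λ = (16 - 4)/(8 - 9) ≡ 12/16 mod 17. 16⁻¹ ≡ 16 (mod 17) since 16·16 = 256 ≡ 1, so λ ≡ 5.
  x = λ² - 9 - 8 = 25 - 17 ≡ 8; y = λ·(9 - 8) - 4 ≡ 1. → (8, 1)
5Q: (8, 1) + (8, 16): same x and y₁ ≡ -y₂, so the sum is O.
6Q: O + (8, 16) = (8, 16) (identity).
7Q: tangent at (8, 16): λ = (3·8² + 2)/(2·16) ≡ 7/15. 15⁻¹ ≡ 8 (mod 17), so λ ≡ 7·8 ≡ 5.
  x = λ² - 8 - 8 = 25 - 16 ≡ 9; y = λ·(8 - 9) - 16 ≡ 13. → (9, 13)
8Q: (9, 13) + (8, 16). λ = (16 - 13)/(8 - 9) ≡ 3/16 mod 17. 16⁻¹ ≡ 16 (mod 17), so λ ≡ 14.
  x = λ² - 9 - 8 = 196 - 17 ≡ 9; y = λ·(9 - 9) - 13 ≡ 4. → (9, 4)
9Q: (9, 4) + (8, 16). λ = (16 - 4)/(8 - 9) ≡ 12/16 mod 17. 16⁻¹ ≡ 16 (mod 17), so λ ≡ 5.
  x = λ² - 9 - 8 = 25 - 17 ≡ 8; y = λ·(9 - 8) - 4 ≡ 1. → (8, 1)
10Q: (8, 1) + (8, 16): same x and y₁ ≡ -y₂, so the sum is O.
11Q: O + (8, 16) = (8, 16) (identity).
12Q: tangent at (8, 16): λ = (3·8² + 2)/(2·16) ≡ 7/15. 15⁻¹ ≡ 8 (mod 17) since 15·8 = 120 ≡ 1, so λ ≡ 7·8 ≡ 5.
  x = λ² - 8 - 8 = 25 - 16 ≡ 9; y = λ·(8 - 9) - 16 ≡ 13. → (9, 13)

(9, 13)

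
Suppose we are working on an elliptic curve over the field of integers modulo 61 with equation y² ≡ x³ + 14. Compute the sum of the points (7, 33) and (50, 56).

(19, 23)

(7, 33) + (50, 56). λ = (56 - 33)/(50 - 7) ≡ 23/43 mod 61. 43⁻¹ ≡ 44 (mod 61) since 43·44 = 1892 ≡ 1, so λ ≡ 36.
  x = λ² - 7 - 50 = 1296 - 57 ≡ 19; y = λ·(7 - 19) - 33 ≡ 23. → (19, 23)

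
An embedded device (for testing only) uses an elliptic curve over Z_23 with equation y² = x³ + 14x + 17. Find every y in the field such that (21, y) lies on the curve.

x³ + 14x + 17 = 9572 ≡ 4 (mod 23).
Square roots of 4 mod 23: 2 and 21 (since 2² = 4 ≡ 4).

2, 21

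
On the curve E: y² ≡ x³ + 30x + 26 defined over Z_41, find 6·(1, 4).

(30, 28)

Write Q = (1, 4).
Double-and-add on 6 = (110)₂. Start with Q = (1, 4) for the leading 1-bit.
double: tangent at (1, 4): λ = (3·1² + 30)/(2·4) ≡ 33/8. 8⁻¹ ≡ 36 (mod 41), so λ ≡ 33·36 ≡ 40.
  x = λ² - 1 - 1 = 1600 - 2 ≡ 40; y = λ·(1 - 40) - 4 ≡ 35. → (40, 35)
add Q: (40, 35) + (1, 4). λ = (4 - 35)/(1 - 40) ≡ 10/2 mod 41. 2⁻¹ ≡ 21 (mod 41), so λ ≡ 5.
  x = λ² - 40 - 1 = 25 - 41 ≡ 25; y = λ·(40 - 25) - 35 ≡ 40. → (25, 40)
double: tangent at (25, 40): λ = (3·25² + 30)/(2·40) ≡ 19/39. 39⁻¹ ≡ 20 (mod 41) since 39·20 = 780 ≡ 1, so λ ≡ 19·20 ≡ 11.
  x = λ² - 25 - 25 = 121 - 50 ≡ 30; y = λ·(25 - 30) - 40 ≡ 28. → (30, 28)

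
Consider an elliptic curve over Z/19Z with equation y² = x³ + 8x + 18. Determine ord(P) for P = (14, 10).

2P: tangent at (14, 10): λ = (3·14² + 8)/(2·10) ≡ 7/1. 1⁻¹ ≡ 1 (mod 19), so λ ≡ 7·1 ≡ 7.
  x = λ² - 14 - 14 = 49 - 28 ≡ 2; y = λ·(14 - 2) - 10 ≡ 17. → (2, 17)
3P: (2, 17) + (14, 10). λ = (10 - 17)/(14 - 2) ≡ 12/12 mod 19. 12⁻¹ ≡ 8 (mod 19) since 12·8 = 96 ≡ 1, so λ ≡ 1.
  x = λ² - 2 - 14 = 1 - 16 ≡ 4; y = λ·(2 - 4) - 17 ≡ 0. → (4, 0)
4P: (4, 0) + (14, 10). λ = (10 - 0)/(14 - 4) ≡ 10/10 mod 19. 10⁻¹ ≡ 2 (mod 19) since 10·2 = 20 ≡ 1, so λ ≡ 1.
  x = λ² - 4 - 14 = 1 - 18 ≡ 2; y = λ·(4 - 2) - 0 ≡ 2. → (2, 2)
5P: (2, 2) + (14, 10). λ = (10 - 2)/(14 - 2) ≡ 8/12 mod 19. 12⁻¹ ≡ 8 (mod 19), so λ ≡ 7.
  x = λ² - 2 - 14 = 49 - 16 ≡ 14; y = λ·(2 - 14) - 2 ≡ 9. → (14, 9)
6P: (14, 9) + (14, 10): same x and y₁ ≡ -y₂, so the sum is ∞.
6P = ∞, so the order is 6.

6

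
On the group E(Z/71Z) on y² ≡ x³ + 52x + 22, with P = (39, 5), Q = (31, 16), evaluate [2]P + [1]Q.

(21, 68)

First 2P:
Repeated addition: build up to 2P.
2P: tangent at (39, 5): λ = (3·39² + 52)/(2·5) ≡ 0/10. 10⁻¹ ≡ 64 (mod 71), so λ ≡ 0·64 ≡ 0.
  x = λ² - 39 - 39 = 0 - 78 ≡ 64; y = λ·(39 - 64) - 5 ≡ 66. → (64, 66)
2P = (64, 66).
Finally 2P + Q:
(64, 66) + (31, 16). λ = (16 - 66)/(31 - 64) ≡ 21/38 mod 71. 38⁻¹ ≡ 43 (mod 71) since 38·43 = 1634 ≡ 1, so λ ≡ 51.
  x = λ² - 64 - 31 = 2601 - 95 ≡ 21; y = λ·(64 - 21) - 66 ≡ 68. → (21, 68)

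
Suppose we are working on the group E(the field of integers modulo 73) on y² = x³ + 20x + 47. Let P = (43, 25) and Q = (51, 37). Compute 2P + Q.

(21, 47)

First 2P:
Repeated addition: build up to 2P.
2P: tangent at (43, 25): λ = (3·43² + 20)/(2·25) ≡ 19/50. 50⁻¹ ≡ 19 (mod 73) since 50·19 = 950 ≡ 1, so λ ≡ 19·19 ≡ 69.
  x = λ² - 43 - 43 = 4761 - 86 ≡ 3; y = λ·(43 - 3) - 25 ≡ 34. → (3, 34)
2P = (3, 34).
Finally 2P + Q:
(3, 34) + (51, 37). λ = (37 - 34)/(51 - 3) ≡ 3/48 mod 73. 48⁻¹ ≡ 35 (mod 73), so λ ≡ 32.
  x = λ² - 3 - 51 = 1024 - 54 ≡ 21; y = λ·(3 - 21) - 34 ≡ 47. → (21, 47)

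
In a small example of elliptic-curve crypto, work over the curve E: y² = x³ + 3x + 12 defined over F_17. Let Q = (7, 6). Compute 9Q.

(13, 2)

Repeated addition: build up to 9Q.
2Q: tangent at (7, 6): λ = (3·7² + 3)/(2·6) ≡ 14/12. 12⁻¹ ≡ 10 (mod 17) since 12·10 = 120 ≡ 1, so λ ≡ 14·10 ≡ 4.
  x = λ² - 7 - 7 = 16 - 14 ≡ 2; y = λ·(7 - 2) - 6 ≡ 14. → (2, 14)
3Q: (2, 14) + (7, 6). λ = (6 - 14)/(7 - 2) ≡ 9/5 mod 17. 5⁻¹ ≡ 7 (mod 17) since 5·7 = 35 ≡ 1, so λ ≡ 12.
  x = λ² - 2 - 7 = 144 - 9 ≡ 16; y = λ·(2 - 16) - 14 ≡ 5. → (16, 5)
4Q: (16, 5) + (7, 6). λ = (6 - 5)/(7 - 16) ≡ 1/8 mod 17. 8⁻¹ ≡ 15 (mod 17) since 8·15 = 120 ≡ 1, so λ ≡ 15.
  x = λ² - 16 - 7 = 225 - 23 ≡ 15; y = λ·(16 - 15) - 5 ≡ 10. → (15, 10)
5Q: (15, 10) + (7, 6). λ = (6 - 10)/(7 - 15) ≡ 13/9 mod 17. 9⁻¹ ≡ 2 (mod 17), so λ ≡ 9.
  x = λ² - 15 - 7 = 81 - 22 ≡ 8; y = λ·(15 - 8) - 10 ≡ 2. → (8, 2)
6Q: (8, 2) + (7, 6). λ = (6 - 2)/(7 - 8) ≡ 4/16 mod 17. 16⁻¹ ≡ 16 (mod 17) since 16·16 = 256 ≡ 1, so λ ≡ 13.
  x = λ² - 8 - 7 = 169 - 15 ≡ 1; y = λ·(8 - 1) - 2 ≡ 4. → (1, 4)
7Q: (1, 4) + (7, 6). λ = (6 - 4)/(7 - 1) ≡ 2/6 mod 17. 6⁻¹ ≡ 3 (mod 17), so λ ≡ 6.
  x = λ² - 1 - 7 = 36 - 8 ≡ 11; y = λ·(1 - 11) - 4 ≡ 4. → (11, 4)
8Q: (11, 4) + (7, 6). λ = (6 - 4)/(7 - 11) ≡ 2/13 mod 17. 13⁻¹ ≡ 4 (mod 17) since 13·4 = 52 ≡ 1, so λ ≡ 8.
  x = λ² - 11 - 7 = 64 - 18 ≡ 12; y = λ·(11 - 12) - 4 ≡ 5. → (12, 5)
9Q: (12, 5) + (7, 6). λ = (6 - 5)/(7 - 12) ≡ 1/12 mod 17. 12⁻¹ ≡ 10 (mod 17) since 12·10 = 120 ≡ 1, so λ ≡ 10.
  x = λ² - 12 - 7 = 100 - 19 ≡ 13; y = λ·(12 - 13) - 5 ≡ 2. → (13, 2)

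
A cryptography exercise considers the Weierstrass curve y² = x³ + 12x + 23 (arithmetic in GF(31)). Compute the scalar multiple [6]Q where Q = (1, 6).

(1, 6)

Double-and-add on 6 = (110)₂. Start with Q = (1, 6) for the leading 1-bit.
double: tangent at (1, 6): λ = (3·1² + 12)/(2·6) ≡ 15/12. 12⁻¹ ≡ 13 (mod 31), so λ ≡ 15·13 ≡ 9.
  x = λ² - 1 - 1 = 81 - 2 ≡ 17; y = λ·(1 - 17) - 6 ≡ 5. → (17, 5)
add Q: (17, 5) + (1, 6). λ = (6 - 5)/(1 - 17) ≡ 1/15 mod 31. 15⁻¹ ≡ 29 (mod 31) since 15·29 = 435 ≡ 1, so λ ≡ 29.
  x = λ² - 17 - 1 = 841 - 18 ≡ 17; y = λ·(17 - 17) - 5 ≡ 26. → (17, 26)
double: tangent at (17, 26): λ = (3·17² + 12)/(2·26) ≡ 11/21. 21⁻¹ ≡ 3 (mod 31) since 21·3 = 63 ≡ 1, so λ ≡ 11·3 ≡ 2.
  x = λ² - 17 - 17 = 4 - 34 ≡ 1; y = λ·(17 - 1) - 26 ≡ 6. → (1, 6)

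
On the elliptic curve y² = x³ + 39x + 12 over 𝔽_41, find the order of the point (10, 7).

11

2P: tangent at (10, 7): λ = (3·10² + 39)/(2·7) ≡ 11/14. 14⁻¹ ≡ 3 (mod 41) since 14·3 = 42 ≡ 1, so λ ≡ 11·3 ≡ 33.
  x = λ² - 10 - 10 = 1089 - 20 ≡ 3; y = λ·(10 - 3) - 7 ≡ 19. → (3, 19)
3P: (3, 19) + (10, 7). λ = (7 - 19)/(10 - 3) ≡ 29/7 mod 41. 7⁻¹ ≡ 6 (mod 41), so λ ≡ 10.
  x = λ² - 3 - 10 = 100 - 13 ≡ 5; y = λ·(3 - 5) - 19 ≡ 2. → (5, 2)
4P: (5, 2) + (10, 7). λ = (7 - 2)/(10 - 5) ≡ 5/5 mod 41. 5⁻¹ ≡ 33 (mod 41), so λ ≡ 1.
  x = λ² - 5 - 10 = 1 - 15 ≡ 27; y = λ·(5 - 27) - 2 ≡ 17. → (27, 17)
5P: (27, 17) + (10, 7). λ = (7 - 17)/(10 - 27) ≡ 31/24 mod 41. 24⁻¹ ≡ 12 (mod 41), so λ ≡ 3.
  x = λ² - 27 - 10 = 9 - 37 ≡ 13; y = λ·(27 - 13) - 17 ≡ 25. → (13, 25)
6P: (13, 25) + (10, 7). λ = (7 - 25)/(10 - 13) ≡ 23/38 mod 41. 38⁻¹ ≡ 27 (mod 41), so λ ≡ 6.
  x = λ² - 13 - 10 = 36 - 23 ≡ 13; y = λ·(13 - 13) - 25 ≡ 16. → (13, 16)
7P: (13, 16) + (10, 7). λ = (7 - 16)/(10 - 13) ≡ 32/38 mod 41. 38⁻¹ ≡ 27 (mod 41) since 38·27 = 1026 ≡ 1, so λ ≡ 3.
  x = λ² - 13 - 10 = 9 - 23 ≡ 27; y = λ·(13 - 27) - 16 ≡ 24. → (27, 24)
8P: (27, 24) + (10, 7). λ = (7 - 24)/(10 - 27) ≡ 24/24 mod 41. 24⁻¹ ≡ 12 (mod 41), so λ ≡ 1.
  x = λ² - 27 - 10 = 1 - 37 ≡ 5; y = λ·(27 - 5) - 24 ≡ 39. → (5, 39)
9P: (5, 39) + (10, 7). λ = (7 - 39)/(10 - 5) ≡ 9/5 mod 41. 5⁻¹ ≡ 33 (mod 41) since 5·33 = 165 ≡ 1, so λ ≡ 10.
  x = λ² - 5 - 10 = 100 - 15 ≡ 3; y = λ·(5 - 3) - 39 ≡ 22. → (3, 22)
10P: (3, 22) + (10, 7). λ = (7 - 22)/(10 - 3) ≡ 26/7 mod 41. 7⁻¹ ≡ 6 (mod 41), so λ ≡ 33.
  x = λ² - 3 - 10 = 1089 - 13 ≡ 10; y = λ·(3 - 10) - 22 ≡ 34. → (10, 34)
11P: (10, 34) + (10, 7): same x and y₁ ≡ -y₂, so the sum is O.
11P = O, so the order is 11.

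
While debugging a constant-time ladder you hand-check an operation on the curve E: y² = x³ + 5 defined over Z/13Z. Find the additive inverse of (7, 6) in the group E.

-(7, 6) = (7, -6 mod 13) = (7, 7).

(7, 7)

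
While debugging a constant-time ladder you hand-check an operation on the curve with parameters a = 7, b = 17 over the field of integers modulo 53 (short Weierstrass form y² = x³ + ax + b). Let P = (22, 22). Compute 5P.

(11, 10)

Double-and-add on 5 = (101)₂. Start with P = (22, 22) for the leading 1-bit.
double: tangent at (22, 22): λ = (3·22² + 7)/(2·22) ≡ 28/44. 44⁻¹ ≡ 47 (mod 53) since 44·47 = 2068 ≡ 1, so λ ≡ 28·47 ≡ 44.
  x = λ² - 22 - 22 = 1936 - 44 ≡ 37; y = λ·(22 - 37) - 22 ≡ 7. → (37, 7)
double: tangent at (37, 7): λ = (3·37² + 7)/(2·7) ≡ 33/14. 14⁻¹ ≡ 19 (mod 53), so λ ≡ 33·19 ≡ 44.
  x = λ² - 37 - 37 = 1936 - 74 ≡ 7; y = λ·(37 - 7) - 7 ≡ 41. → (7, 41)
add P: (7, 41) + (22, 22). λ = (22 - 41)/(22 - 7) ≡ 34/15 mod 53. 15⁻¹ ≡ 46 (mod 53) since 15·46 = 690 ≡ 1, so λ ≡ 27.
  x = λ² - 7 - 22 = 729 - 29 ≡ 11; y = λ·(7 - 11) - 41 ≡ 10. → (11, 10)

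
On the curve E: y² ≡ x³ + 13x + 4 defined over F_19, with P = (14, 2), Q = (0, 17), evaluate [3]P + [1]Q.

First 3P:
Repeated addition: build up to 3P.
2P: tangent at (14, 2): λ = (3·14² + 13)/(2·2) ≡ 12/4. 4⁻¹ ≡ 5 (mod 19) since 4·5 = 20 ≡ 1, so λ ≡ 12·5 ≡ 3.
  x = λ² - 14 - 14 = 9 - 28 ≡ 0; y = λ·(14 - 0) - 2 ≡ 2. → (0, 2)
3P: (0, 2) + (14, 2). λ = (2 - 2)/(14 - 0) ≡ 0/14 mod 19. 14⁻¹ ≡ 15 (mod 19), so λ ≡ 0.
  x = λ² - 0 - 14 = 0 - 14 ≡ 5; y = λ·(0 - 5) - 2 ≡ 17. → (5, 17)
3P = (5, 17).
Finally 3P + Q:
(5, 17) + (0, 17). λ = (17 - 17)/(0 - 5) ≡ 0/14 mod 19. 14⁻¹ ≡ 15 (mod 19), so λ ≡ 0.
  x = λ² - 5 - 0 = 0 - 5 ≡ 14; y = λ·(5 - 14) - 17 ≡ 2. → (14, 2)

(14, 2)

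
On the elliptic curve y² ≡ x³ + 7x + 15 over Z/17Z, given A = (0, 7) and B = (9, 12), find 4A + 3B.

(13, 12)

First 4A:
Double-and-add on 4 = (100)₂. Start with A = (0, 7) for the leading 1-bit.
double: tangent at (0, 7): λ = (3·0² + 7)/(2·7) ≡ 7/14. 14⁻¹ ≡ 11 (mod 17), so λ ≡ 7·11 ≡ 9.
  x = λ² - 0 - 0 = 81 - 0 ≡ 13; y = λ·(0 - 13) - 7 ≡ 12. → (13, 12)
double: tangent at (13, 12): λ = (3·13² + 7)/(2·12) ≡ 4/7. 7⁻¹ ≡ 5 (mod 17) since 7·5 = 35 ≡ 1, so λ ≡ 4·5 ≡ 3.
  x = λ² - 13 - 13 = 9 - 26 ≡ 0; y = λ·(13 - 0) - 12 ≡ 10. → (0, 10)
4A = (0, 10).
Next 3B:
Repeated addition: build up to 3B.
2B: tangent at (9, 12): λ = (3·9² + 7)/(2·12) ≡ 12/7. 7⁻¹ ≡ 5 (mod 17) since 7·5 = 35 ≡ 1, so λ ≡ 12·5 ≡ 9.
  x = λ² - 9 - 9 = 81 - 18 ≡ 12; y = λ·(9 - 12) - 12 ≡ 12. → (12, 12)
3B: (12, 12) + (9, 12). λ = (12 - 12)/(9 - 12) ≡ 0/14 mod 17. 14⁻¹ ≡ 11 (mod 17) since 14·11 = 154 ≡ 1, so λ ≡ 0.
  x = λ² - 12 - 9 = 0 - 21 ≡ 13; y = λ·(12 - 13) - 12 ≡ 5. → (13, 5)
3B = (13, 5).
Finally 4A + 3B:
(0, 10) + (13, 5). λ = (5 - 10)/(13 - 0) ≡ 12/13 mod 17. 13⁻¹ ≡ 4 (mod 17) since 13·4 = 52 ≡ 1, so λ ≡ 14.
  x = λ² - 0 - 13 = 196 - 13 ≡ 13; y = λ·(0 - 13) - 10 ≡ 12. → (13, 12)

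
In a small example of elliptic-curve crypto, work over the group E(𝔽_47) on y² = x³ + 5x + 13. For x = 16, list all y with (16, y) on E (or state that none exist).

x³ + 5x + 13 = 4189 ≡ 6 (mod 47).
Square roots of 6 mod 47: 10 and 37 (since 10² = 100 ≡ 6).

10, 37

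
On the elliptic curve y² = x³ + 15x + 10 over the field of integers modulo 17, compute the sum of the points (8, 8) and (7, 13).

(8, 8) + (7, 13). λ = (13 - 8)/(7 - 8) ≡ 5/16 mod 17. 16⁻¹ ≡ 16 (mod 17), so λ ≡ 12.
  x = λ² - 8 - 7 = 144 - 15 ≡ 10; y = λ·(8 - 10) - 8 ≡ 2. → (10, 2)

(10, 2)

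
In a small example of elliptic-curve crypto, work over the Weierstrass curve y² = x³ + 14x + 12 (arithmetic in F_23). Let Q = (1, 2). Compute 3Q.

Repeated addition: build up to 3Q.
2Q: tangent at (1, 2): λ = (3·1² + 14)/(2·2) ≡ 17/4. 4⁻¹ ≡ 6 (mod 23) since 4·6 = 24 ≡ 1, so λ ≡ 17·6 ≡ 10.
  x = λ² - 1 - 1 = 100 - 2 ≡ 6; y = λ·(1 - 6) - 2 ≡ 17. → (6, 17)
3Q: (6, 17) + (1, 2). λ = (2 - 17)/(1 - 6) ≡ 8/18 mod 23. 18⁻¹ ≡ 9 (mod 23), so λ ≡ 3.
  x = λ² - 6 - 1 = 9 - 7 ≡ 2; y = λ·(6 - 2) - 17 ≡ 18. → (2, 18)

(2, 18)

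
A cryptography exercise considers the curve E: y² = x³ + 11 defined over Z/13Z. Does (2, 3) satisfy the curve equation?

y² = 3² ≡ 9; x³ + 0x + 11 = 19 ≡ 6 (mod 13). 9 ≠ 6.

no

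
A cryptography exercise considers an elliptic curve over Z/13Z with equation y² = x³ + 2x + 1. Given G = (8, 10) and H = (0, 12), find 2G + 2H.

(2, 0)

First 2G:
Repeated addition: build up to 2G.
2G: tangent at (8, 10): λ = (3·8² + 2)/(2·10) ≡ 12/7. 7⁻¹ ≡ 2 (mod 13) since 7·2 = 14 ≡ 1, so λ ≡ 12·2 ≡ 11.
  x = λ² - 8 - 8 = 121 - 16 ≡ 1; y = λ·(8 - 1) - 10 ≡ 2. → (1, 2)
2G = (1, 2).
Next 2H:
Repeated addition: build up to 2H.
2H: tangent at (0, 12): λ = (3·0² + 2)/(2·12) ≡ 2/11. 11⁻¹ ≡ 6 (mod 13) since 11·6 = 66 ≡ 1, so λ ≡ 2·6 ≡ 12.
  x = λ² - 0 - 0 = 144 - 0 ≡ 1; y = λ·(0 - 1) - 12 ≡ 2. → (1, 2)
2H = (1, 2).
Finally 2G + 2H:
tangent at (1, 2): λ = (3·1² + 2)/(2·2) ≡ 5/4. 4⁻¹ ≡ 10 (mod 13), so λ ≡ 5·10 ≡ 11.
  x = λ² - 1 - 1 = 121 - 2 ≡ 2; y = λ·(1 - 2) - 2 ≡ 0. → (2, 0)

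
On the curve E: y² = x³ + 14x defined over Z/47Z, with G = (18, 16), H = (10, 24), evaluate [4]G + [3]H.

(19, 34)

First 4G:
Double-and-add on 4 = (100)₂. Start with G = (18, 16) for the leading 1-bit.
double: tangent at (18, 16): λ = (3·18² + 14)/(2·16) ≡ 46/32. 32⁻¹ ≡ 25 (mod 47) since 32·25 = 800 ≡ 1, so λ ≡ 46·25 ≡ 22.
  x = λ² - 18 - 18 = 484 - 36 ≡ 25; y = λ·(18 - 25) - 16 ≡ 18. → (25, 18)
double: tangent at (25, 18): λ = (3·25² + 14)/(2·18) ≡ 9/36. 36⁻¹ ≡ 17 (mod 47), so λ ≡ 9·17 ≡ 12.
  x = λ² - 25 - 25 = 144 - 50 ≡ 0; y = λ·(25 - 0) - 18 ≡ 0. → (0, 0)
4G = (0, 0).
Next 3H:
Repeated addition: build up to 3H.
2H: tangent at (10, 24): λ = (3·10² + 14)/(2·24) ≡ 32/1. 1⁻¹ ≡ 1 (mod 47), so λ ≡ 32·1 ≡ 32.
  x = λ² - 10 - 10 = 1024 - 20 ≡ 17; y = λ·(10 - 17) - 24 ≡ 34. → (17, 34)
3H: (17, 34) + (10, 24). λ = (24 - 34)/(10 - 17) ≡ 37/40 mod 47. 40⁻¹ ≡ 20 (mod 47) since 40·20 = 800 ≡ 1, so λ ≡ 35.
  x = λ² - 17 - 10 = 1225 - 27 ≡ 23; y = λ·(17 - 23) - 34 ≡ 38. → (23, 38)
3H = (23, 38).
Finally 4G + 3H:
(0, 0) + (23, 38). λ = (38 - 0)/(23 - 0) ≡ 38/23 mod 47. 23⁻¹ ≡ 45 (mod 47), so λ ≡ 18.
  x = λ² - 0 - 23 = 324 - 23 ≡ 19; y = λ·(0 - 19) - 0 ≡ 34. → (19, 34)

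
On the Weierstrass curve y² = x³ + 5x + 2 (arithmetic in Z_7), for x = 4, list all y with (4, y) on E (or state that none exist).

3, 4

x³ + 5x + 2 = 86 ≡ 2 (mod 7).
Square roots of 2 mod 7: 3 and 4 (since 3² = 9 ≡ 2).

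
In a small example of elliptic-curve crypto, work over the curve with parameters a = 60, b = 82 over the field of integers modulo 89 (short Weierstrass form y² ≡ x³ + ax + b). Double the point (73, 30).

(48, 48)

tangent at (73, 30): λ = (3·73² + 60)/(2·30) ≡ 27/60. 60⁻¹ ≡ 46 (mod 89), so λ ≡ 27·46 ≡ 85.
  x = λ² - 73 - 73 = 7225 - 146 ≡ 48; y = λ·(73 - 48) - 30 ≡ 48. → (48, 48)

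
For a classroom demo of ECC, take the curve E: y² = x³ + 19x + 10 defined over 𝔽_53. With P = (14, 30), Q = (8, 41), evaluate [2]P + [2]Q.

(23, 0)

First 2P:
Repeated addition: build up to 2P.
2P: tangent at (14, 30): λ = (3·14² + 19)/(2·30) ≡ 24/7. 7⁻¹ ≡ 38 (mod 53) since 7·38 = 266 ≡ 1, so λ ≡ 24·38 ≡ 11.
  x = λ² - 14 - 14 = 121 - 28 ≡ 40; y = λ·(14 - 40) - 30 ≡ 2. → (40, 2)
2P = (40, 2).
Next 2Q:
Repeated addition: build up to 2Q.
2Q: tangent at (8, 41): λ = (3·8² + 19)/(2·41) ≡ 52/29. 29⁻¹ ≡ 11 (mod 53) since 29·11 = 319 ≡ 1, so λ ≡ 52·11 ≡ 42.
  x = λ² - 8 - 8 = 1764 - 16 ≡ 52; y = λ·(8 - 52) - 41 ≡ 19. → (52, 19)
2Q = (52, 19).
Finally 2P + 2Q:
(40, 2) + (52, 19). λ = (19 - 2)/(52 - 40) ≡ 17/12 mod 53. 12⁻¹ ≡ 31 (mod 53) since 12·31 = 372 ≡ 1, so λ ≡ 50.
  x = λ² - 40 - 52 = 2500 - 92 ≡ 23; y = λ·(40 - 23) - 2 ≡ 0. → (23, 0)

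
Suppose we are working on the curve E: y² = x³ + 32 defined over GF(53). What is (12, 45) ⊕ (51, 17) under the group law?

(47, 44)

(12, 45) + (51, 17). λ = (17 - 45)/(51 - 12) ≡ 25/39 mod 53. 39⁻¹ ≡ 34 (mod 53), so λ ≡ 2.
  x = λ² - 12 - 51 = 4 - 63 ≡ 47; y = λ·(12 - 47) - 45 ≡ 44. → (47, 44)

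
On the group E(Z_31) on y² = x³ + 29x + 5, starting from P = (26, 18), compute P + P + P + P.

Repeated addition: build up to 4P.
2P: tangent at (26, 18): λ = (3·26² + 29)/(2·18) ≡ 11/5. 5⁻¹ ≡ 25 (mod 31) since 5·25 = 125 ≡ 1, so λ ≡ 11·25 ≡ 27.
  x = λ² - 26 - 26 = 729 - 52 ≡ 26; y = λ·(26 - 26) - 18 ≡ 13. → (26, 13)
3P: (26, 13) + (26, 18): same x and y₁ ≡ -y₂, so the sum is O.
4P: O + (26, 18) = (26, 18) (identity).

(26, 18)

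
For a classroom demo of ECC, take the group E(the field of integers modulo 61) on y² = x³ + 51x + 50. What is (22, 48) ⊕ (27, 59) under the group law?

(51, 59)

(22, 48) + (27, 59). λ = (59 - 48)/(27 - 22) ≡ 11/5 mod 61. 5⁻¹ ≡ 49 (mod 61) since 5·49 = 245 ≡ 1, so λ ≡ 51.
  x = λ² - 22 - 27 = 2601 - 49 ≡ 51; y = λ·(22 - 51) - 48 ≡ 59. → (51, 59)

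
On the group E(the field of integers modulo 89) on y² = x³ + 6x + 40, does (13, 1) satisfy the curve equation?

y² = 1² ≡ 1; x³ + 6x + 40 = 2315 ≡ 1 (mod 89). 1 = 1.

yes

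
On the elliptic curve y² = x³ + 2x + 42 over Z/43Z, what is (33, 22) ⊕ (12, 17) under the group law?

(12, 26)

(33, 22) + (12, 17). λ = (17 - 22)/(12 - 33) ≡ 38/22 mod 43. 22⁻¹ ≡ 2 (mod 43), so λ ≡ 33.
  x = λ² - 33 - 12 = 1089 - 45 ≡ 12; y = λ·(33 - 12) - 22 ≡ 26. → (12, 26)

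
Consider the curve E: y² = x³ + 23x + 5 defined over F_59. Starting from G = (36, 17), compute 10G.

Repeated addition: build up to 10G.
2G: tangent at (36, 17): λ = (3·36² + 23)/(2·17) ≡ 17/34. 34⁻¹ ≡ 33 (mod 59) since 34·33 = 1122 ≡ 1, so λ ≡ 17·33 ≡ 30.
  x = λ² - 36 - 36 = 900 - 72 ≡ 2; y = λ·(36 - 2) - 17 ≡ 0. → (2, 0)
3G: (2, 0) + (36, 17). λ = (17 - 0)/(36 - 2) ≡ 17/34 mod 59. 34⁻¹ ≡ 33 (mod 59), so λ ≡ 30.
  x = λ² - 2 - 36 = 900 - 38 ≡ 36; y = λ·(2 - 36) - 0 ≡ 42. → (36, 42)
4G: (36, 42) + (36, 17): same x and y₁ ≡ -y₂, so the sum is the point at infinity.
5G: the point at infinity + (36, 17) = (36, 17) (identity).
6G: tangent at (36, 17): λ = (3·36² + 23)/(2·17) ≡ 17/34. 34⁻¹ ≡ 33 (mod 59) since 34·33 = 1122 ≡ 1, so λ ≡ 17·33 ≡ 30.
  x = λ² - 36 - 36 = 900 - 72 ≡ 2; y = λ·(36 - 2) - 17 ≡ 0. → (2, 0)
7G: (2, 0) + (36, 17). λ = (17 - 0)/(36 - 2) ≡ 17/34 mod 59. 34⁻¹ ≡ 33 (mod 59), so λ ≡ 30.
  x = λ² - 2 - 36 = 900 - 38 ≡ 36; y = λ·(2 - 36) - 0 ≡ 42. → (36, 42)
8G: (36, 42) + (36, 17): same x and y₁ ≡ -y₂, so the sum is the point at infinity.
9G: the point at infinity + (36, 17) = (36, 17) (identity).
10G: tangent at (36, 17): λ = (3·36² + 23)/(2·17) ≡ 17/34. 34⁻¹ ≡ 33 (mod 59) since 34·33 = 1122 ≡ 1, so λ ≡ 17·33 ≡ 30.
  x = λ² - 36 - 36 = 900 - 72 ≡ 2; y = λ·(36 - 2) - 17 ≡ 0. → (2, 0)

(2, 0)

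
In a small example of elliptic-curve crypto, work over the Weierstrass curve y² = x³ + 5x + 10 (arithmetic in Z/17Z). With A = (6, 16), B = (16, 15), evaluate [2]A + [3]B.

(4, 3)

First 2A:
Repeated addition: build up to 2A.
2A: tangent at (6, 16): λ = (3·6² + 5)/(2·16) ≡ 11/15. 15⁻¹ ≡ 8 (mod 17) since 15·8 = 120 ≡ 1, so λ ≡ 11·8 ≡ 3.
  x = λ² - 6 - 6 = 9 - 12 ≡ 14; y = λ·(6 - 14) - 16 ≡ 11. → (14, 11)
2A = (14, 11).
Next 3B:
Repeated addition: build up to 3B.
2B: tangent at (16, 15): λ = (3·16² + 5)/(2·15) ≡ 8/13. 13⁻¹ ≡ 4 (mod 17) since 13·4 = 52 ≡ 1, so λ ≡ 8·4 ≡ 15.
  x = λ² - 16 - 16 = 225 - 32 ≡ 6; y = λ·(16 - 6) - 15 ≡ 16. → (6, 16)
3B: (6, 16) + (16, 15). λ = (15 - 16)/(16 - 6) ≡ 16/10 mod 17. 10⁻¹ ≡ 12 (mod 17), so λ ≡ 5.
  x = λ² - 6 - 16 = 25 - 22 ≡ 3; y = λ·(6 - 3) - 16 ≡ 16. → (3, 16)
3B = (3, 16).
Finally 2A + 3B:
(14, 11) + (3, 16). λ = (16 - 11)/(3 - 14) ≡ 5/6 mod 17. 6⁻¹ ≡ 3 (mod 17) since 6·3 = 18 ≡ 1, so λ ≡ 15.
  x = λ² - 14 - 3 = 225 - 17 ≡ 4; y = λ·(14 - 4) - 11 ≡ 3. → (4, 3)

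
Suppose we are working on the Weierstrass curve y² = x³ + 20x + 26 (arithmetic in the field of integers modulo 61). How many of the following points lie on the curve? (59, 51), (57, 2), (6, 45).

(59, 51): 51² ≡ 39, rhs ≡ 39 → on.
(57, 2): 2² ≡ 4, rhs ≡ 4 → on.
(6, 45): 45² ≡ 12, rhs ≡ 57 → off.

2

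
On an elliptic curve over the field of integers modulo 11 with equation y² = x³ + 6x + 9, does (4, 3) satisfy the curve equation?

yes

y² = 3² ≡ 9; x³ + 6x + 9 = 97 ≡ 9 (mod 11). 9 = 9.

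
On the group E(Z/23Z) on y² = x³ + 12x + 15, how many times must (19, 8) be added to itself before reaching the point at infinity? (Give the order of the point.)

11

2P: tangent at (19, 8): λ = (3·19² + 12)/(2·8) ≡ 14/16. 16⁻¹ ≡ 13 (mod 23), so λ ≡ 14·13 ≡ 21.
  x = λ² - 19 - 19 = 441 - 38 ≡ 12; y = λ·(19 - 12) - 8 ≡ 1. → (12, 1)
3P: (12, 1) + (19, 8). λ = (8 - 1)/(19 - 12) ≡ 7/7 mod 23. 7⁻¹ ≡ 10 (mod 23) since 7·10 = 70 ≡ 1, so λ ≡ 1.
  x = λ² - 12 - 19 = 1 - 31 ≡ 16; y = λ·(12 - 16) - 1 ≡ 18. → (16, 18)
4P: (16, 18) + (19, 8). λ = (8 - 18)/(19 - 16) ≡ 13/3 mod 23. 3⁻¹ ≡ 8 (mod 23), so λ ≡ 12.
  x = λ² - 16 - 19 = 144 - 35 ≡ 17; y = λ·(16 - 17) - 18 ≡ 16. → (17, 16)
5P: (17, 16) + (19, 8). λ = (8 - 16)/(19 - 17) ≡ 15/2 mod 23. 2⁻¹ ≡ 12 (mod 23) since 2·12 = 24 ≡ 1, so λ ≡ 19.
  x = λ² - 17 - 19 = 361 - 36 ≡ 3; y = λ·(17 - 3) - 16 ≡ 20. → (3, 20)
6P: (3, 20) + (19, 8). λ = (8 - 20)/(19 - 3) ≡ 11/16 mod 23. 16⁻¹ ≡ 13 (mod 23), so λ ≡ 5.
  x = λ² - 3 - 19 = 25 - 22 ≡ 3; y = λ·(3 - 3) - 20 ≡ 3. → (3, 3)
7P: (3, 3) + (19, 8). λ = (8 - 3)/(19 - 3) ≡ 5/16 mod 23. 16⁻¹ ≡ 13 (mod 23), so λ ≡ 19.
  x = λ² - 3 - 19 = 361 - 22 ≡ 17; y = λ·(3 - 17) - 3 ≡ 7. → (17, 7)
8P: (17, 7) + (19, 8). λ = (8 - 7)/(19 - 17) ≡ 1/2 mod 23. 2⁻¹ ≡ 12 (mod 23), so λ ≡ 12.
  x = λ² - 17 - 19 = 144 - 36 ≡ 16; y = λ·(17 - 16) - 7 ≡ 5. → (16, 5)
9P: (16, 5) + (19, 8). λ = (8 - 5)/(19 - 16) ≡ 3/3 mod 23. 3⁻¹ ≡ 8 (mod 23), so λ ≡ 1.
  x = λ² - 16 - 19 = 1 - 35 ≡ 12; y = λ·(16 - 12) - 5 ≡ 22. → (12, 22)
10P: (12, 22) + (19, 8). λ = (8 - 22)/(19 - 12) ≡ 9/7 mod 23. 7⁻¹ ≡ 10 (mod 23) since 7·10 = 70 ≡ 1, so λ ≡ 21.
  x = λ² - 12 - 19 = 441 - 31 ≡ 19; y = λ·(12 - 19) - 22 ≡ 15. → (19, 15)
11P: (19, 15) + (19, 8): same x and y₁ ≡ -y₂, so the sum is the point at infinity.
11P = the point at infinity, so the order is 11.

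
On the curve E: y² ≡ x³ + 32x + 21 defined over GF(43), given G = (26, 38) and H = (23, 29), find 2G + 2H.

(4, 27)

First 2G:
Repeated addition: build up to 2G.
2G: tangent at (26, 38): λ = (3·26² + 32)/(2·38) ≡ 39/33. 33⁻¹ ≡ 30 (mod 43), so λ ≡ 39·30 ≡ 9.
  x = λ² - 26 - 26 = 81 - 52 ≡ 29; y = λ·(26 - 29) - 38 ≡ 21. → (29, 21)
2G = (29, 21).
Next 2H:
Repeated addition: build up to 2H.
2H: tangent at (23, 29): λ = (3·23² + 32)/(2·29) ≡ 28/15. 15⁻¹ ≡ 23 (mod 43) since 15·23 = 345 ≡ 1, so λ ≡ 28·23 ≡ 42.
  x = λ² - 23 - 23 = 1764 - 46 ≡ 41; y = λ·(23 - 41) - 29 ≡ 32. → (41, 32)
2H = (41, 32).
Finally 2G + 2H:
(29, 21) + (41, 32). λ = (32 - 21)/(41 - 29) ≡ 11/12 mod 43. 12⁻¹ ≡ 18 (mod 43), so λ ≡ 26.
  x = λ² - 29 - 41 = 676 - 70 ≡ 4; y = λ·(29 - 4) - 21 ≡ 27. → (4, 27)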